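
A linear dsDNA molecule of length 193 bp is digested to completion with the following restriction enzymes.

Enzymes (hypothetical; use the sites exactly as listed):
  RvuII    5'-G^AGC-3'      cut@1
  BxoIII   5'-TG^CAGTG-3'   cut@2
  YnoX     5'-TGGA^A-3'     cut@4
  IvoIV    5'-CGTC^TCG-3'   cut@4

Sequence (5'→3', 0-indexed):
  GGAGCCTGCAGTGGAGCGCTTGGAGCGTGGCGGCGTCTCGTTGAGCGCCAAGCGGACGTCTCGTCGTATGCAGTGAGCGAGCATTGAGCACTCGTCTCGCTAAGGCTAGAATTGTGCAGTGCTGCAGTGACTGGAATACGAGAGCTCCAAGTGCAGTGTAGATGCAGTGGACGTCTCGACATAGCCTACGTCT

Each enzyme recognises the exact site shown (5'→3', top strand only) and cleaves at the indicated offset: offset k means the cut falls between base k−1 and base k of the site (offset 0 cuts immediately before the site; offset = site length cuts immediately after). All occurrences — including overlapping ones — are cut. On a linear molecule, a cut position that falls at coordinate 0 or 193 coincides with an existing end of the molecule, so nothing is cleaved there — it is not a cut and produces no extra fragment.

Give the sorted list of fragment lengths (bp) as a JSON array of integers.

[2,4,5,6,6,6,7,7,8,9,10,10,11,11,11,11,14,17,18,20]

Site scan:
  RvuII GAGC/1: at [1, 13, 22, 42, 74, 78, 85, 141] ⇒ [2, 14, 23, 43, 75, 79, 86, 142]
  BxoIII TGCAGTG/2: at [6, 68, 114, 122, 151, 162] ⇒ [8, 70, 116, 124, 153, 164]
  YnoX TGGAA/4: at [131] ⇒ [135]
  IvoIV CGTCTCG/4: at [33, 56, 92, 171] ⇒ [37, 60, 96, 175]

Pooled cuts: [2, 8, 14, 23, 37, 43, 60, 70, 75, 79, 86, 96, 116, 124, 135, 142, 153, 164, 175]

Fragment lengths:
  [0,2): 2 bp
  [2,8): 6 bp
  [8,14): 6 bp
  [14,23): 9 bp
  [23,37): 14 bp
  [37,43): 6 bp
  [43,60): 17 bp
  [60,70): 10 bp
  [70,75): 5 bp
  [75,79): 4 bp
  [79,86): 7 bp
  [86,96): 10 bp
  [96,116): 20 bp
  [116,124): 8 bp
  [124,135): 11 bp
  [135,142): 7 bp
  [142,153): 11 bp
  [153,164): 11 bp
  [164,175): 11 bp
  [175,193): 18 bp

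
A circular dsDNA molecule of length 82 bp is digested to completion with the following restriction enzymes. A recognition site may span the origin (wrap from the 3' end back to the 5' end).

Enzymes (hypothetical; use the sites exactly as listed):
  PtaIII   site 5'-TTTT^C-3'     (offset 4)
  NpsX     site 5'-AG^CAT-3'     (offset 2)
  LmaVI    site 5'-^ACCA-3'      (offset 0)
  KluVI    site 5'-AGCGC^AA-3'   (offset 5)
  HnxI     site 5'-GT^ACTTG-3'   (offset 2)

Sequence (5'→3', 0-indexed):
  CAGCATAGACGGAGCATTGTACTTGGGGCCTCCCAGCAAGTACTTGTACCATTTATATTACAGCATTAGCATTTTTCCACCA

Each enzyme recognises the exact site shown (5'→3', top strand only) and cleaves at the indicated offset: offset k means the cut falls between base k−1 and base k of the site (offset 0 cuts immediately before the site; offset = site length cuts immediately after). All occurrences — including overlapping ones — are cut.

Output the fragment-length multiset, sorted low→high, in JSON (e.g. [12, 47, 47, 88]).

[2,6,6,6,7,7,11,16,21]

Per-enzyme occurrences:
  PtaIII (TTTTC, off=4): starts [72] → cuts [76]
  NpsX (AGCAT, off=2): starts [1, 12, 61, 67] → cuts [3, 14, 63, 69]
  LmaVI (ACCA, off=0): starts [47, 78] → cuts [47, 78]
  KluVI (AGCGCAA, off=5): no sites
  HnxI (GTACTTG, off=2): starts [18, 39] → cuts [20, 41]

Pooled cuts: [3, 14, 20, 41, 47, 63, 69, 76, 78]

Fragment lengths:
  3→14: 11 bp
  14→20: 6 bp
  20→41: 21 bp
  41→47: 6 bp
  47→63: 16 bp
  63→69: 6 bp
  69→76: 7 bp
  76→78: 2 bp
  78→3 (wrap): 82-78+3 = 7 bp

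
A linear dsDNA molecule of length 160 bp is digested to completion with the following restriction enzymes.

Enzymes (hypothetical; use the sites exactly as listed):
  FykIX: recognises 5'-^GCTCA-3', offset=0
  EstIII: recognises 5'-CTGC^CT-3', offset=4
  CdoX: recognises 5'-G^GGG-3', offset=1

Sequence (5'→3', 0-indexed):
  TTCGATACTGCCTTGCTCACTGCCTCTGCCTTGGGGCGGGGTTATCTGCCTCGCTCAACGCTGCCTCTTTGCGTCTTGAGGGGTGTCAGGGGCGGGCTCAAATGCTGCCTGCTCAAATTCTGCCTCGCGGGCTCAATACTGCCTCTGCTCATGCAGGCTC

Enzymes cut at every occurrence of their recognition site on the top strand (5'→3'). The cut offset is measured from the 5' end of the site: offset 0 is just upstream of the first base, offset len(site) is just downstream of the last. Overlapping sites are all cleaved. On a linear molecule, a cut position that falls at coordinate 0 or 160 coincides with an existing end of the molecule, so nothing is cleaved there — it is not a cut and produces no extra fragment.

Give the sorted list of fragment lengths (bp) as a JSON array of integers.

Per-enzyme occurrences:
  FykIX (GCTCA, off=0): starts [14, 52, 95, 110, 130, 146] → cuts [14, 52, 95, 110, 130, 146]
  EstIII (CTGCCT, off=4): starts [7, 19, 25, 45, 60, 104, 119, 138] → cuts [11, 23, 29, 49, 64, 108, 123, 142]
  CdoX (GGGG, off=1): starts [32, 37, 79, 88] → cuts [33, 38, 80, 89]

All cut coordinates (distinct, sorted): [11, 14, 23, 29, 33, 38, 49, 52, 64, 80, 89, 95, 108, 110, 123, 130, 142, 146]

Fragments:
  [0,11): 11 bp
  [11,14): 3 bp
  [14,23): 9 bp
  [23,29): 6 bp
  [29,33): 4 bp
  [33,38): 5 bp
  [38,49): 11 bp
  [49,52): 3 bp
  [52,64): 12 bp
  [64,80): 16 bp
  [80,89): 9 bp
  [89,95): 6 bp
  [95,108): 13 bp
  [108,110): 2 bp
  [110,123): 13 bp
  [123,130): 7 bp
  [130,142): 12 bp
  [142,146): 4 bp
  [146,160): 14 bp

[2,3,3,4,4,5,6,6,7,9,9,11,11,12,12,13,13,14,16]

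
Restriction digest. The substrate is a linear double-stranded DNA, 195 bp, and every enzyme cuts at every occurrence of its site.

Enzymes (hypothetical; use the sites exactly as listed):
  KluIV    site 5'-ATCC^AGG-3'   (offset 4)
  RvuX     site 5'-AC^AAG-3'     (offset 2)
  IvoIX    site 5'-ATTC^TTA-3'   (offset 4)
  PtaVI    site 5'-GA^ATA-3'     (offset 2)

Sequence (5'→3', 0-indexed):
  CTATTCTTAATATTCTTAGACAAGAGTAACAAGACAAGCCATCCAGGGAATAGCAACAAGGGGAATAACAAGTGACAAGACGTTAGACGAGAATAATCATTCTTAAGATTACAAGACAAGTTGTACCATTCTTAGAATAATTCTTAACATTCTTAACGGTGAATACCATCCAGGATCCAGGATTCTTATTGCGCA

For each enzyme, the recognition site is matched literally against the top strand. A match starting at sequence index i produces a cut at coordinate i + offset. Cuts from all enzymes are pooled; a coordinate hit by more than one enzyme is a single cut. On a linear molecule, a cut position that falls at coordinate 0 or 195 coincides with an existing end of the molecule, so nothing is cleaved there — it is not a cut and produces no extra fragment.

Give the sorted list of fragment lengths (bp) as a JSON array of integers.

Site scan:
  KluIV ATCCAGG/4: at [40, 167, 174] ⇒ [44, 171, 178]
  RvuX ACAAG/2: at [19, 28, 33, 55, 67, 74, 110, 115] ⇒ [21, 30, 35, 57, 69, 76, 112, 117]
  IvoIX ATTCTTA/4: at [2, 11, 98, 127, 139, 148, 181] ⇒ [6, 15, 102, 131, 143, 152, 185]
  PtaVI GAATA/2: at [47, 62, 90, 134, 160] ⇒ [49, 64, 92, 136, 162]

Pooled cuts: [6, 15, 21, 30, 35, 44, 49, 57, 64, 69, 76, 92, 102, 112, 117, 131, 136, 143, 152, 162, 171, 178, 185]

Fragments:
  [0,6): 6 bp
  [6,15): 9 bp
  [15,21): 6 bp
  [21,30): 9 bp
  [30,35): 5 bp
  [35,44): 9 bp
  [44,49): 5 bp
  [49,57): 8 bp
  [57,64): 7 bp
  [64,69): 5 bp
  [69,76): 7 bp
  [76,92): 16 bp
  [92,102): 10 bp
  [102,112): 10 bp
  [112,117): 5 bp
  [117,131): 14 bp
  [131,136): 5 bp
  [136,143): 7 bp
  [143,152): 9 bp
  [152,162): 10 bp
  [162,171): 9 bp
  [171,178): 7 bp
  [178,185): 7 bp
  [185,195): 10 bp

[5,5,5,5,5,6,6,7,7,7,7,7,8,9,9,9,9,9,10,10,10,10,14,16]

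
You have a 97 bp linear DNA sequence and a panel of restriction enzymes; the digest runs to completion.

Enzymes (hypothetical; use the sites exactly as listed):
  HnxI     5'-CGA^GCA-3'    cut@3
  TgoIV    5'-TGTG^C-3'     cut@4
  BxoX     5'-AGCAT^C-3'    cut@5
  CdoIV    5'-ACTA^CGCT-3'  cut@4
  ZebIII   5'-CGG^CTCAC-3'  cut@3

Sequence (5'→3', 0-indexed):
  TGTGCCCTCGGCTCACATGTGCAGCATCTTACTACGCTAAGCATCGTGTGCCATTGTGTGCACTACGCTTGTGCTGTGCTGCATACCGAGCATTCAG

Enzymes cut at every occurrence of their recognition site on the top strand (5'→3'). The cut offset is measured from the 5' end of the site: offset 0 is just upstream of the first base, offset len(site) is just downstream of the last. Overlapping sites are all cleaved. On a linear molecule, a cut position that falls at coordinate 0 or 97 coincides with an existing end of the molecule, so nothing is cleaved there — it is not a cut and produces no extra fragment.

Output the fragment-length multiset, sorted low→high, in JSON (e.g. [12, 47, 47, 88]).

Scan for sites:
  HnxI CGAGCA/3: at [86] ⇒ [89]
  TgoIV TGTGC/4: at [0, 17, 46, 56, 69, 74] ⇒ [4, 21, 50, 60, 73, 78]
  BxoX AGCATC/5: at [22, 39] ⇒ [27, 44]
  CdoIV ACTACGCT/4: at [30, 61] ⇒ [34, 65]
  ZebIII CGGCTCAC/3: at [8] ⇒ [11]

All cut coordinates (distinct, sorted): [4, 11, 21, 27, 34, 44, 50, 60, 65, 73, 78, 89]

Fragment lengths:
  [0,4): 4 bp
  [4,11): 7 bp
  [11,21): 10 bp
  [21,27): 6 bp
  [27,34): 7 bp
  [34,44): 10 bp
  [44,50): 6 bp
  [50,60): 10 bp
  [60,65): 5 bp
  [65,73): 8 bp
  [73,78): 5 bp
  [78,89): 11 bp
  [89,97): 8 bp

[4,5,5,6,6,7,7,8,8,10,10,10,11]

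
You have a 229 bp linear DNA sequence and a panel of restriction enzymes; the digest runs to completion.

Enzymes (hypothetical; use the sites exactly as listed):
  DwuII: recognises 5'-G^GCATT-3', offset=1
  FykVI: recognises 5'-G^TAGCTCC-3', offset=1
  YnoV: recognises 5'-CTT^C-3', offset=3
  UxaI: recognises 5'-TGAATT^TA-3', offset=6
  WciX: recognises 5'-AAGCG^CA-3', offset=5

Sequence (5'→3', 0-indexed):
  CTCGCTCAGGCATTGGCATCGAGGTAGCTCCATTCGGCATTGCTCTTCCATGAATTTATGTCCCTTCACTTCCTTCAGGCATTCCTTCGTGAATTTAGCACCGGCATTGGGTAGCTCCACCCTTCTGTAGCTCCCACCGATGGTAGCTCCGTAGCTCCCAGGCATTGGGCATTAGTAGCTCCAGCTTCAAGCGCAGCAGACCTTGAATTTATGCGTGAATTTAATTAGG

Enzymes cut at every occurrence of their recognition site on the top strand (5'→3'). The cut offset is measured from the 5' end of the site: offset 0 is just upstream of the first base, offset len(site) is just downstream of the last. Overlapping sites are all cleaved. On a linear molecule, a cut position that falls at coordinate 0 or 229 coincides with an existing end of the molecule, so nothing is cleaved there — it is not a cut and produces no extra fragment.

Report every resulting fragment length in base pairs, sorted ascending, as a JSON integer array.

Scan for sites:
  DwuII (GGCATT, off=1): starts [8, 35, 77, 102, 160, 167] → cuts [9, 36, 78, 103, 161, 168]
  FykVI (GTAGCTCC, off=1): starts [23, 110, 126, 142, 150, 174] → cuts [24, 111, 127, 143, 151, 175]
  YnoV (CTTC, off=3): starts [44, 63, 68, 72, 84, 121, 184] → cuts [47, 66, 71, 75, 87, 124, 187]
  UxaI (TGAATTTA, off=6): starts [50, 89, 203, 215] → cuts [56, 95, 209, 221]
  WciX (AAGCGCA, off=5): starts [188] → cuts [193]

Pooled cuts: [9, 24, 36, 47, 56, 66, 71, 75, 78, 87, 95, 103, 111, 124, 127, 143, 151, 161, 168, 175, 187, 193, 209, 221]

Fragments:
  [0,9): 9 bp
  [9,24): 15 bp
  [24,36): 12 bp
  [36,47): 11 bp
  [47,56): 9 bp
  [56,66): 10 bp
  [66,71): 5 bp
  [71,75): 4 bp
  [75,78): 3 bp
  [78,87): 9 bp
  [87,95): 8 bp
  [95,103): 8 bp
  [103,111): 8 bp
  [111,124): 13 bp
  [124,127): 3 bp
  [127,143): 16 bp
  [143,151): 8 bp
  [151,161): 10 bp
  [161,168): 7 bp
  [168,175): 7 bp
  [175,187): 12 bp
  [187,193): 6 bp
  [193,209): 16 bp
  [209,221): 12 bp
  [221,229): 8 bp

[3,3,4,5,6,7,7,8,8,8,8,8,9,9,9,10,10,11,12,12,12,13,15,16,16]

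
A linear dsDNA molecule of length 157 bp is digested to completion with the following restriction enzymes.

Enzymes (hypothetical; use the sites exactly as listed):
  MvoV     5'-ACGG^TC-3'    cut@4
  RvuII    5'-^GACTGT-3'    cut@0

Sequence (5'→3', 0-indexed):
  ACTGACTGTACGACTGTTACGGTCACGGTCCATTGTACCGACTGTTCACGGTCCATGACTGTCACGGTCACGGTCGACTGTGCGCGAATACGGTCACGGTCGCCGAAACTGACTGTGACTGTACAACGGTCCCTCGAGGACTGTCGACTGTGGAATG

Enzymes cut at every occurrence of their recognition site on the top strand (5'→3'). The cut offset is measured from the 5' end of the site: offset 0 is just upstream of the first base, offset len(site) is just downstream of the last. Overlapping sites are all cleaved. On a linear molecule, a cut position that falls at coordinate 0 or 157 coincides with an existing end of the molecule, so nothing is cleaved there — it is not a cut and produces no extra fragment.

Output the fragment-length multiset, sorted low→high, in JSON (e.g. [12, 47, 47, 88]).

Scan for sites:
  MvoV ACGGTC/4: at [18, 24, 47, 63, 69, 89, 95, 125] ⇒ [22, 28, 51, 67, 73, 93, 99, 129]
  RvuII GACTGT/0: at [3, 11, 39, 56, 75, 110, 116, 138, 145] ⇒ [3, 11, 39, 56, 75, 110, 116, 138, 145]

All cut coordinates (distinct, sorted): [3, 11, 22, 28, 39, 51, 56, 67, 73, 75, 93, 99, 110, 116, 129, 138, 145]

Fragments:
  [0,3): 3 bp
  [3,11): 8 bp
  [11,22): 11 bp
  [22,28): 6 bp
  [28,39): 11 bp
  [39,51): 12 bp
  [51,56): 5 bp
  [56,67): 11 bp
  [67,73): 6 bp
  [73,75): 2 bp
  [75,93): 18 bp
  [93,99): 6 bp
  [99,110): 11 bp
  [110,116): 6 bp
  [116,129): 13 bp
  [129,138): 9 bp
  [138,145): 7 bp
  [145,157): 12 bp

[2,3,5,6,6,6,6,7,8,9,11,11,11,11,12,12,13,18]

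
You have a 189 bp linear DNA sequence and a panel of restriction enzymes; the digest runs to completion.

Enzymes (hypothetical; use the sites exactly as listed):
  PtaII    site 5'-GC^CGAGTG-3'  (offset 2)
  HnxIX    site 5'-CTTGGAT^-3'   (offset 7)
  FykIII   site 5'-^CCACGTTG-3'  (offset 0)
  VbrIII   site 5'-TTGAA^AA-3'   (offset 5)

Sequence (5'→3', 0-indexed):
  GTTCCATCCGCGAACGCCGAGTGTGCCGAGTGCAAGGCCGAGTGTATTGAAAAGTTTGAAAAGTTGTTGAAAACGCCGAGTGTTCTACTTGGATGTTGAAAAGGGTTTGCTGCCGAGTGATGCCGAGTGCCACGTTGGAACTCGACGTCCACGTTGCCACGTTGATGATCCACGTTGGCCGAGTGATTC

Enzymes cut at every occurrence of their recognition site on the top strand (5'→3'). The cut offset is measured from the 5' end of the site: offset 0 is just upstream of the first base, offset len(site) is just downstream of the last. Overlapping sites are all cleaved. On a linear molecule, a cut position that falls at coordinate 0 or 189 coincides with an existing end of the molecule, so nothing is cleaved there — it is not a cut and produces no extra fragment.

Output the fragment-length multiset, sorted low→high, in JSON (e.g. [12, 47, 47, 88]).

Scan for sites:
  PtaII GCCGAGTG/2: at [15, 24, 36, 74, 111, 121, 177] ⇒ [17, 26, 38, 76, 113, 123, 179]
  HnxIX CTTGGAT/7: at [87] ⇒ [94]
  FykIII CCACGTTG/0: at [129, 148, 156, 169] ⇒ [129, 148, 156, 169]
  VbrIII TTGAAAA/5: at [46, 55, 66, 95] ⇒ [51, 60, 71, 100]

All cut coordinates (distinct, sorted): [17, 26, 38, 51, 60, 71, 76, 94, 100, 113, 123, 129, 148, 156, 169, 179]

Fragment lengths:
  [0,17): 17 bp
  [17,26): 9 bp
  [26,38): 12 bp
  [38,51): 13 bp
  [51,60): 9 bp
  [60,71): 11 bp
  [71,76): 5 bp
  [76,94): 18 bp
  [94,100): 6 bp
  [100,113): 13 bp
  [113,123): 10 bp
  [123,129): 6 bp
  [129,148): 19 bp
  [148,156): 8 bp
  [156,169): 13 bp
  [169,179): 10 bp
  [179,189): 10 bp

[5,6,6,8,9,9,10,10,10,11,12,13,13,13,17,18,19]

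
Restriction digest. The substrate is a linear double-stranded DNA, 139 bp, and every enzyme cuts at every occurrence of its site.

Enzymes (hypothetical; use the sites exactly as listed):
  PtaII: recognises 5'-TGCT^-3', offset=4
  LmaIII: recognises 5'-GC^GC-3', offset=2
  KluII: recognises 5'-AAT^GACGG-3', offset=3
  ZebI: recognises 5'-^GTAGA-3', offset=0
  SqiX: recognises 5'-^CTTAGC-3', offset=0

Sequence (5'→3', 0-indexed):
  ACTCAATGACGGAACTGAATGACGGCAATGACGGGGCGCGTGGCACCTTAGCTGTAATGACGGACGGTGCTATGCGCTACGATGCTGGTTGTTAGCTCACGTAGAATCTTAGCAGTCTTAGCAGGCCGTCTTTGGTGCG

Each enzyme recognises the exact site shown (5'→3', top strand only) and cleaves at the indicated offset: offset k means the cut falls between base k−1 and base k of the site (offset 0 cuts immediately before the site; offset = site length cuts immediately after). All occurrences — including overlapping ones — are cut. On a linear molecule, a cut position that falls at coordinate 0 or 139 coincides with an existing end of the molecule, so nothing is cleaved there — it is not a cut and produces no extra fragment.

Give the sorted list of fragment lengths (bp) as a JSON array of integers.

Per-enzyme occurrences:
  PtaII (TGCT, off=4): starts [67, 82] → cuts [71, 86]
  LmaIII (GCGC, off=2): starts [35, 73] → cuts [37, 75]
  KluII (AATGACGG, off=3): starts [4, 17, 26, 55] → cuts [7, 20, 29, 58]
  ZebI (GTAGA, off=0): starts [100] → cuts [100]
  SqiX (CTTAGC, off=0): starts [46, 107, 116] → cuts [46, 107, 116]

All cut coordinates (distinct, sorted): [7, 20, 29, 37, 46, 58, 71, 75, 86, 100, 107, 116]

Fragment lengths:
  [0,7): 7 bp
  [7,20): 13 bp
  [20,29): 9 bp
  [29,37): 8 bp
  [37,46): 9 bp
  [46,58): 12 bp
  [58,71): 13 bp
  [71,75): 4 bp
  [75,86): 11 bp
  [86,100): 14 bp
  [100,107): 7 bp
  [107,116): 9 bp
  [116,139): 23 bp

[4,7,7,8,9,9,9,11,12,13,13,14,23]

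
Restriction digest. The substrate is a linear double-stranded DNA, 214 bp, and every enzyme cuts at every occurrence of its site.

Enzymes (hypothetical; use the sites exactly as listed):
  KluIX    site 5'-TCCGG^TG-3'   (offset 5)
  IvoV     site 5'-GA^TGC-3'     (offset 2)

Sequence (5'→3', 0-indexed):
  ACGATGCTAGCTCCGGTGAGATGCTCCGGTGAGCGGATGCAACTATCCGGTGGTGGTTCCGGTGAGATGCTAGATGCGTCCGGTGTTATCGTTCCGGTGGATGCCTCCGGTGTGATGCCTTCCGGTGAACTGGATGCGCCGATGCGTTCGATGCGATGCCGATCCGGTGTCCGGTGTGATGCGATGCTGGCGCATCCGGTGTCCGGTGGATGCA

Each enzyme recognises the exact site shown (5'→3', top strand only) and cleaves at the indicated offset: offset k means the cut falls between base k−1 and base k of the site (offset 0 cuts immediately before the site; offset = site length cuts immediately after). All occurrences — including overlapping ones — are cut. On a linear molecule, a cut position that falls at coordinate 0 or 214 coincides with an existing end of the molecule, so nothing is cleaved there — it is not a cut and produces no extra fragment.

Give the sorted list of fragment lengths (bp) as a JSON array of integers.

Scan for sites:
  KluIX TCCGGTG/5: at [11, 24, 45, 57, 78, 92, 105, 120, 162, 169, 194, 201] ⇒ [16, 29, 50, 62, 83, 97, 110, 125, 167, 174, 199, 206]
  IvoV GATGC/2: at [2, 19, 35, 65, 72, 99, 113, 132, 140, 149, 154, 177, 182, 208] ⇒ [4, 21, 37, 67, 74, 101, 115, 134, 142, 151, 156, 179, 184, 210]

All cut coordinates (distinct, sorted): [4, 16, 21, 29, 37, 50, 62, 67, 74, 83, 97, 101, 110, 115, 125, 134, 142, 151, 156, 167, 174, 179, 184, 199, 206, 210]

Fragments:
  [0,4): 4 bp
  [4,16): 12 bp
  [16,21): 5 bp
  [21,29): 8 bp
  [29,37): 8 bp
  [37,50): 13 bp
  [50,62): 12 bp
  [62,67): 5 bp
  [67,74): 7 bp
  [74,83): 9 bp
  [83,97): 14 bp
  [97,101): 4 bp
  [101,110): 9 bp
  [110,115): 5 bp
  [115,125): 10 bp
  [125,134): 9 bp
  [134,142): 8 bp
  [142,151): 9 bp
  [151,156): 5 bp
  [156,167): 11 bp
  [167,174): 7 bp
  [174,179): 5 bp
  [179,184): 5 bp
  [184,199): 15 bp
  [199,206): 7 bp
  [206,210): 4 bp
  [210,214): 4 bp

[4,4,4,4,5,5,5,5,5,5,7,7,7,8,8,8,9,9,9,9,10,11,12,12,13,14,15]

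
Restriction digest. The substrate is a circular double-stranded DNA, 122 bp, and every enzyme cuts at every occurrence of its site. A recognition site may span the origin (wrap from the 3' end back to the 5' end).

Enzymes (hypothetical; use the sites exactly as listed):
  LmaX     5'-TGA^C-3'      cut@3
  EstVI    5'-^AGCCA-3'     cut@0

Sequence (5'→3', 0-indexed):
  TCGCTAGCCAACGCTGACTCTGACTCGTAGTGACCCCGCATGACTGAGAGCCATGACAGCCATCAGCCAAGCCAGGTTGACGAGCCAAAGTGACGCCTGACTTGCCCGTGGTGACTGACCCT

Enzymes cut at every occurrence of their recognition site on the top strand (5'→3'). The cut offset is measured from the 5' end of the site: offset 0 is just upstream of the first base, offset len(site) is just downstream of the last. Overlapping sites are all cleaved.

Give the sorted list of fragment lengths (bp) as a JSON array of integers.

Scan for sites:
  LmaX (TGAC, off=3): starts [14, 20, 30, 40, 53, 77, 90, 97, 111, 115] → cuts [17, 23, 33, 43, 56, 80, 93, 100, 114, 118]
  EstVI (AGCCA, off=0): starts [5, 48, 57, 64, 69, 82] → cuts [5, 48, 57, 64, 69, 82]

Pooled cuts: [5, 17, 23, 33, 43, 48, 56, 57, 64, 69, 80, 82, 93, 100, 114, 118]

Fragments:
  5→17: 12 bp
  17→23: 6 bp
  23→33: 10 bp
  33→43: 10 bp
  43→48: 5 bp
  48→56: 8 bp
  56→57: 1 bp
  57→64: 7 bp
  64→69: 5 bp
  69→80: 11 bp
  80→82: 2 bp
  82→93: 11 bp
  93→100: 7 bp
  100→114: 14 bp
  114→118: 4 bp
  118→5 (wrap): 122-118+5 = 9 bp

[1,2,4,5,5,6,7,7,8,9,10,10,11,11,12,14]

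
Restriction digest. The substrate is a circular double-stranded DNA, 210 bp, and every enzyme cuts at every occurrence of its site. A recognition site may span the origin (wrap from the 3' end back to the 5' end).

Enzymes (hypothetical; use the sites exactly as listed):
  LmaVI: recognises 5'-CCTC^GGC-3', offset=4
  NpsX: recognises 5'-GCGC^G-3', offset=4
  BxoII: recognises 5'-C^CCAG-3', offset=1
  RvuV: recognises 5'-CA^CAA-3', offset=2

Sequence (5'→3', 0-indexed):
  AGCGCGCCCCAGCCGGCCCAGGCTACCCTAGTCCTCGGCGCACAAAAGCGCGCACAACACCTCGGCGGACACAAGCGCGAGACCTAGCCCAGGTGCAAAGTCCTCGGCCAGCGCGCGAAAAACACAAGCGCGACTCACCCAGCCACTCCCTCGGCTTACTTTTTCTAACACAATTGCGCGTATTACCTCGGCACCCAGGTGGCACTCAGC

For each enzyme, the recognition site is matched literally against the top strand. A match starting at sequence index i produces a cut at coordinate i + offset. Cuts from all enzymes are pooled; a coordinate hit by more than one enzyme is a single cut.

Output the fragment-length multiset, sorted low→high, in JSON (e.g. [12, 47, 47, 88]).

Scan for sites:
  LmaVI CCTCGGC/4: at [32, 59, 101, 148, 185] ⇒ [36, 63, 105, 152, 189]
  NpsX GCGCG/4: at [1, 47, 74, 110, 112, 127, 175] ⇒ [5, 51, 78, 114, 116, 131, 179]
  BxoII CCCAG/1: at [7, 16, 87, 137, 193] ⇒ [8, 17, 88, 138, 194]
  RvuV CACAA/2: at [40, 52, 69, 122, 168] ⇒ [42, 54, 71, 124, 170]

Pooled cuts: [5, 8, 17, 36, 42, 51, 54, 63, 71, 78, 88, 105, 114, 116, 124, 131, 138, 152, 170, 179, 189, 194]

Fragment lengths:
  5→8: 3 bp
  8→17: 9 bp
  17→36: 19 bp
  36→42: 6 bp
  42→51: 9 bp
  51→54: 3 bp
  54→63: 9 bp
  63→71: 8 bp
  71→78: 7 bp
  78→88: 10 bp
  88→105: 17 bp
  105→114: 9 bp
  114→116: 2 bp
  116→124: 8 bp
  124→131: 7 bp
  131→138: 7 bp
  138→152: 14 bp
  152→170: 18 bp
  170→179: 9 bp
  179→189: 10 bp
  189→194: 5 bp
  194→5 (wrap): 210-194+5 = 21 bp

[2,3,3,5,6,7,7,7,8,8,9,9,9,9,9,10,10,14,17,18,19,21]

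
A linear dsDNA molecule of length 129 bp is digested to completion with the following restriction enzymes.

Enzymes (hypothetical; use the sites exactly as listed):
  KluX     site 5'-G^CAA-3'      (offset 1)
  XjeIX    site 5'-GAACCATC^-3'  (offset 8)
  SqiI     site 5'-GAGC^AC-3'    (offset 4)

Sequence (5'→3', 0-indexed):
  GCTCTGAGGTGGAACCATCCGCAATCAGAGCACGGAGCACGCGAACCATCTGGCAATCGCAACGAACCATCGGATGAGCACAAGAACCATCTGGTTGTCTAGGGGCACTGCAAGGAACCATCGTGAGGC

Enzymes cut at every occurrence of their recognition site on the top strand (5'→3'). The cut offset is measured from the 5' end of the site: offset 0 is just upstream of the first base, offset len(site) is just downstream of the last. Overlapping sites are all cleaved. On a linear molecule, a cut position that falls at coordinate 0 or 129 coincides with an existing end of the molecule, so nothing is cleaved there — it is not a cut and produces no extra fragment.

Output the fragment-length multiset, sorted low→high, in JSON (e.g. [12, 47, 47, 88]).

Scan for sites:
  KluX GCAA/1: at [20, 52, 58, 109] ⇒ [21, 53, 59, 110]
  XjeIX GAACCATC/8: at [11, 42, 63, 83, 114] ⇒ [19, 50, 71, 91, 122]
  SqiI GAGCAC/4: at [27, 34, 75] ⇒ [31, 38, 79]

Pooled cuts: [19, 21, 31, 38, 50, 53, 59, 71, 79, 91, 110, 122]

Fragments:
  [0,19): 19 bp
  [19,21): 2 bp
  [21,31): 10 bp
  [31,38): 7 bp
  [38,50): 12 bp
  [50,53): 3 bp
  [53,59): 6 bp
  [59,71): 12 bp
  [71,79): 8 bp
  [79,91): 12 bp
  [91,110): 19 bp
  [110,122): 12 bp
  [122,129): 7 bp

[2,3,6,7,7,8,10,12,12,12,12,19,19]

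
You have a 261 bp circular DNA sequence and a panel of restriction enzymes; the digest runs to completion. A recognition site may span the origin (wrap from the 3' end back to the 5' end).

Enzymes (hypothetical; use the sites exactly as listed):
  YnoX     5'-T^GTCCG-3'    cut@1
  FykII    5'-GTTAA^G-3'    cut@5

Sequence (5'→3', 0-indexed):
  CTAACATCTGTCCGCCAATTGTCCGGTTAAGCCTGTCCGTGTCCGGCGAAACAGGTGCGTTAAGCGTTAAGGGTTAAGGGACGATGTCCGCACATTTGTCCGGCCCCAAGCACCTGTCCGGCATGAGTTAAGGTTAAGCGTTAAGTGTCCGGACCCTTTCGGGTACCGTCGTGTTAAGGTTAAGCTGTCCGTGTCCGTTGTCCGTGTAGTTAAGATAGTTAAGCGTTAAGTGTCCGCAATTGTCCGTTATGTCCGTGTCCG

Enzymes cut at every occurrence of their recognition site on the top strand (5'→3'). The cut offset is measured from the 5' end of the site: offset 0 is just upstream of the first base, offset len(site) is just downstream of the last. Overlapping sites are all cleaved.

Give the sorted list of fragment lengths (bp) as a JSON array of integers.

[2,2,3,4,6,6,6,6,6,7,7,7,7,7,8,9,9,10,10,11,12,14,14,16,18,23,31]

Site scan:
  YnoX (TGTCCG, off=1): starts [8, 19, 33, 39, 84, 96, 114, 145, 185, 191, 198, 230, 240, 249, 255] → cuts [9, 20, 34, 40, 85, 97, 115, 146, 186, 192, 199, 231, 241, 250, 256]
  FykII (GTTAAG, off=5): starts [25, 58, 65, 72, 126, 132, 139, 172, 178, 208, 217, 224] → cuts [30, 63, 70, 77, 131, 137, 144, 177, 183, 213, 222, 229]

Pooled cuts: [9, 20, 30, 34, 40, 63, 70, 77, 85, 97, 115, 131, 137, 144, 146, 177, 183, 186, 192, 199, 213, 222, 229, 231, 241, 250, 256]

Fragments:
  9→20: 11 bp
  20→30: 10 bp
  30→34: 4 bp
  34→40: 6 bp
  40→63: 23 bp
  63→70: 7 bp
  70→77: 7 bp
  77→85: 8 bp
  85→97: 12 bp
  97→115: 18 bp
  115→131: 16 bp
  131→137: 6 bp
  137→144: 7 bp
  144→146: 2 bp
  146→177: 31 bp
  177→183: 6 bp
  183→186: 3 bp
  186→192: 6 bp
  192→199: 7 bp
  199→213: 14 bp
  213→222: 9 bp
  222→229: 7 bp
  229→231: 2 bp
  231→241: 10 bp
  241→250: 9 bp
  250→256: 6 bp
  256→9 (wrap): 261-256+9 = 14 bp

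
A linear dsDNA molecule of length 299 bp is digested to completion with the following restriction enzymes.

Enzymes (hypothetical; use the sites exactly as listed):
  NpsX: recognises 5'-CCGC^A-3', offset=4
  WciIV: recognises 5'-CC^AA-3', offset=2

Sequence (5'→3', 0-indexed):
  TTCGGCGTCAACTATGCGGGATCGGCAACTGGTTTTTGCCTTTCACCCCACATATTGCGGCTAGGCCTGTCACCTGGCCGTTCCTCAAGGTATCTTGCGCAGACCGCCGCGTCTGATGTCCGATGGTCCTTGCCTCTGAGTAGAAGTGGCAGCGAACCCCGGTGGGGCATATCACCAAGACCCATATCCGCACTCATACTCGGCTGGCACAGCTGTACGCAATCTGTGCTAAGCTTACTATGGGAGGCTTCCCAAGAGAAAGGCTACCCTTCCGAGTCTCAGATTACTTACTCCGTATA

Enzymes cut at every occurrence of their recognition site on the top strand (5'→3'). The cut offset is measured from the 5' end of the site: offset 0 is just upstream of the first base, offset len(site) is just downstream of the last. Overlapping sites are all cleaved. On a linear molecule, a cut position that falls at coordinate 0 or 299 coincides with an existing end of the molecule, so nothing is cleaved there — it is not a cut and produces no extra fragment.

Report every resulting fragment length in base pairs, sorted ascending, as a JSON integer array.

Scan for sites:
  NpsX (CCGCA, off=4): starts [187] → cuts [191]
  WciIV (CCAA, off=2): starts [174, 251] → cuts [176, 253]

Pooled cuts: [176, 191, 253]

Fragments:
  [0,176): 176 bp
  [176,191): 15 bp
  [191,253): 62 bp
  [253,299): 46 bp

[15,46,62,176]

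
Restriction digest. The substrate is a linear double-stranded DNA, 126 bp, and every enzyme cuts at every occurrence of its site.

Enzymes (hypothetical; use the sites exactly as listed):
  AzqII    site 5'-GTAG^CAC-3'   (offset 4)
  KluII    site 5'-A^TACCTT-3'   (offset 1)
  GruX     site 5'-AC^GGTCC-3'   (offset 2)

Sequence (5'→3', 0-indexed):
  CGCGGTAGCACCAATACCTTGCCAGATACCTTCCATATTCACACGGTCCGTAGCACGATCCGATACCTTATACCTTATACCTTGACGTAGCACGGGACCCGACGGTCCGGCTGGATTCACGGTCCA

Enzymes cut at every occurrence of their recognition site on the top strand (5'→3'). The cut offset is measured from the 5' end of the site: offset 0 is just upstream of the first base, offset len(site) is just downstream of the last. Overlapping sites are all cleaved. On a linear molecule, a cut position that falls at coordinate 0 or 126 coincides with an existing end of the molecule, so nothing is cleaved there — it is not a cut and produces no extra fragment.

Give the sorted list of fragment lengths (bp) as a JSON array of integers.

[6,6,7,7,8,9,10,12,13,13,17,18]

Scan for sites:
  AzqII GTAGCAC/4: at [4, 49, 86] ⇒ [8, 53, 90]
  KluII ATACCTT/1: at [13, 25, 62, 69, 76] ⇒ [14, 26, 63, 70, 77]
  GruX ACGGTCC/2: at [42, 101, 118] ⇒ [44, 103, 120]

All cut coordinates (distinct, sorted): [8, 14, 26, 44, 53, 63, 70, 77, 90, 103, 120]

Fragments:
  [0,8): 8 bp
  [8,14): 6 bp
  [14,26): 12 bp
  [26,44): 18 bp
  [44,53): 9 bp
  [53,63): 10 bp
  [63,70): 7 bp
  [70,77): 7 bp
  [77,90): 13 bp
  [90,103): 13 bp
  [103,120): 17 bp
  [120,126): 6 bp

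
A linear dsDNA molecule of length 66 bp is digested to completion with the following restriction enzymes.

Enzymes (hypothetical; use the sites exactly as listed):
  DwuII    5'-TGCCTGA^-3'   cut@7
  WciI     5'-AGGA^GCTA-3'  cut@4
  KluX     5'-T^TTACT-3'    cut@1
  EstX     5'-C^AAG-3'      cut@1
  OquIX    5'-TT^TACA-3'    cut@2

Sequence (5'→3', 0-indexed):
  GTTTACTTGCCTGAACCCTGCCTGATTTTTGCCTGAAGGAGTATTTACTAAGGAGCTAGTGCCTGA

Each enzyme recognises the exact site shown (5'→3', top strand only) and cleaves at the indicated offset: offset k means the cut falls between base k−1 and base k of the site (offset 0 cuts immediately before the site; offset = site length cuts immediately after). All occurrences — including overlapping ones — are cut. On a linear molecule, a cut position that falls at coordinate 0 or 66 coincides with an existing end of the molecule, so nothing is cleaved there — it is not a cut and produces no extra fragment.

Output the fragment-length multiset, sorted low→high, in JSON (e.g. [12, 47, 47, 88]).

Scan for sites:
  DwuII TGCCTGA/7: at [7, 18, 29, 59] ⇒ [14, 25, 36] (position 66 is a terminus of the linear molecule — no cut)
  WciI AGGAGCTA/4: at [50] ⇒ [54]
  KluX TTTACT/1: at [1, 43] ⇒ [2, 44]
  EstX (CAAG, off=1): no sites
  OquIX (TTTACA, off=2): no sites

Pooled cuts: [2, 14, 25, 36, 44, 54]

Fragments:
  [0,2): 2 bp
  [2,14): 12 bp
  [14,25): 11 bp
  [25,36): 11 bp
  [36,44): 8 bp
  [44,54): 10 bp
  [54,66): 12 bp

[2,8,10,11,11,12,12]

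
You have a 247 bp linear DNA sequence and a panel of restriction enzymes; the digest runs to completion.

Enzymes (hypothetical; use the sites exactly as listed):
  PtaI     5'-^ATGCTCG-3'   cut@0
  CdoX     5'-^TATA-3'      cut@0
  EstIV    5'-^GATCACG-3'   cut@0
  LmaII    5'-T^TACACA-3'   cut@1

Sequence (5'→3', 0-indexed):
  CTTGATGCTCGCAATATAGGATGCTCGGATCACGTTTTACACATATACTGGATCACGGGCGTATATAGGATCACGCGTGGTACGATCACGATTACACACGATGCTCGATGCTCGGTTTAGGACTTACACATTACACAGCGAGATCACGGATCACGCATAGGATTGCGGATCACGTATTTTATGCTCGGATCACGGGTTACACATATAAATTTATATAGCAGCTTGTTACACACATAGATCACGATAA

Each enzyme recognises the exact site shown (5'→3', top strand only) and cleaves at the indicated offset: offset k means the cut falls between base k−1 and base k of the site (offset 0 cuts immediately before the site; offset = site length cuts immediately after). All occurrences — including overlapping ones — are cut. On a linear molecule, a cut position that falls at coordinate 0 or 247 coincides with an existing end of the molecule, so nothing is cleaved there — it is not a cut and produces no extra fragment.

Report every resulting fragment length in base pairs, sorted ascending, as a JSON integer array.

[2,2,4,5,6,6,6,7,7,7,7,7,7,8,8,9,10,10,10,10,10,11,11,13,13,15,17,19]

Site scan:
  PtaI ATGCTCG/0: at [4, 20, 100, 107, 180] ⇒ [4, 20, 100, 107, 180]
  CdoX TATA/0: at [14, 43, 61, 63, 203, 211, 213] ⇒ [14, 43, 61, 63, 203, 211, 213]
  EstIV GATCACG/0: at [27, 50, 68, 83, 141, 148, 167, 187, 236] ⇒ [27, 50, 68, 83, 141, 148, 167, 187, 236]
  LmaII TTACACA/1: at [36, 91, 123, 130, 196, 225] ⇒ [37, 92, 124, 131, 197, 226]

Pooled cuts: [4, 14, 20, 27, 37, 43, 50, 61, 63, 68, 83, 92, 100, 107, 124, 131, 141, 148, 167, 180, 187, 197, 203, 211, 213, 226, 236]

Fragments:
  [0,4): 4 bp
  [4,14): 10 bp
  [14,20): 6 bp
  [20,27): 7 bp
  [27,37): 10 bp
  [37,43): 6 bp
  [43,50): 7 bp
  [50,61): 11 bp
  [61,63): 2 bp
  [63,68): 5 bp
  [68,83): 15 bp
  [83,92): 9 bp
  [92,100): 8 bp
  [100,107): 7 bp
  [107,124): 17 bp
  [124,131): 7 bp
  [131,141): 10 bp
  [141,148): 7 bp
  [148,167): 19 bp
  [167,180): 13 bp
  [180,187): 7 bp
  [187,197): 10 bp
  [197,203): 6 bp
  [203,211): 8 bp
  [211,213): 2 bp
  [213,226): 13 bp
  [226,236): 10 bp
  [236,247): 11 bp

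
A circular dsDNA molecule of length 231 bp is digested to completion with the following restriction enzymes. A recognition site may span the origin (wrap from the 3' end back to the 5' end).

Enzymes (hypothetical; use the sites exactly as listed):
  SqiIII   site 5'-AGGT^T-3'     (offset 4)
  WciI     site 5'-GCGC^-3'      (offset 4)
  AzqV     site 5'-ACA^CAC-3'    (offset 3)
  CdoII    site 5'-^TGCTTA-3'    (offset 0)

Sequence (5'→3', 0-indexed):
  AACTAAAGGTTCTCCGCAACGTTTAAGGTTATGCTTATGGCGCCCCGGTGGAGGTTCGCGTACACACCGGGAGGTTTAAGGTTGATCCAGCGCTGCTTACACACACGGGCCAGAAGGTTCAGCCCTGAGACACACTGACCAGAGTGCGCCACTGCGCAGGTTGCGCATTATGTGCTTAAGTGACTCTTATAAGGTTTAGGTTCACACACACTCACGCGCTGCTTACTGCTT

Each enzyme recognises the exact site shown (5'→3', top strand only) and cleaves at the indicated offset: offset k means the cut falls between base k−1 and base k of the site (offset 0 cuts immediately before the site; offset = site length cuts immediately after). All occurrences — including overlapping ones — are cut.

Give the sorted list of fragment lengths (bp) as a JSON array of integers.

[2,2,2,4,5,5,6,6,7,7,8,8,9,11,11,11,12,12,14,15,15,17,19,23]

Scan for sites:
  SqiIII (AGGTT, off=4): starts [6, 25, 51, 71, 78, 114, 157, 191, 197] → cuts [10, 29, 55, 75, 82, 118, 161, 195, 201]
  WciI (GCGC, off=4): starts [39, 89, 145, 153, 162, 215] → cuts [43, 93, 149, 157, 166, 219]
  AzqV (ACACAC, off=3): starts [61, 98, 100, 129, 203, 205] → cuts [64, 101, 103, 132, 206, 208]
  CdoII (TGCTTA, off=0): starts [31, 93, 172, 219, 226] → cuts [31, 93, 172, 219, 226]

All cut coordinates (distinct, sorted): [10, 29, 31, 43, 55, 64, 75, 82, 93, 101, 103, 118, 132, 149, 157, 161, 166, 172, 195, 201, 206, 208, 219, 226]

Fragment lengths:
  10→29: 19 bp
  29→31: 2 bp
  31→43: 12 bp
  43→55: 12 bp
  55→64: 9 bp
  64→75: 11 bp
  75→82: 7 bp
  82→93: 11 bp
  93→101: 8 bp
  101→103: 2 bp
  103→118: 15 bp
  118→132: 14 bp
  132→149: 17 bp
  149→157: 8 bp
  157→161: 4 bp
  161→166: 5 bp
  166→172: 6 bp
  172→195: 23 bp
  195→201: 6 bp
  201→206: 5 bp
  206→208: 2 bp
  208→219: 11 bp
  219→226: 7 bp
  226→10 (wrap): 231-226+10 = 15 bp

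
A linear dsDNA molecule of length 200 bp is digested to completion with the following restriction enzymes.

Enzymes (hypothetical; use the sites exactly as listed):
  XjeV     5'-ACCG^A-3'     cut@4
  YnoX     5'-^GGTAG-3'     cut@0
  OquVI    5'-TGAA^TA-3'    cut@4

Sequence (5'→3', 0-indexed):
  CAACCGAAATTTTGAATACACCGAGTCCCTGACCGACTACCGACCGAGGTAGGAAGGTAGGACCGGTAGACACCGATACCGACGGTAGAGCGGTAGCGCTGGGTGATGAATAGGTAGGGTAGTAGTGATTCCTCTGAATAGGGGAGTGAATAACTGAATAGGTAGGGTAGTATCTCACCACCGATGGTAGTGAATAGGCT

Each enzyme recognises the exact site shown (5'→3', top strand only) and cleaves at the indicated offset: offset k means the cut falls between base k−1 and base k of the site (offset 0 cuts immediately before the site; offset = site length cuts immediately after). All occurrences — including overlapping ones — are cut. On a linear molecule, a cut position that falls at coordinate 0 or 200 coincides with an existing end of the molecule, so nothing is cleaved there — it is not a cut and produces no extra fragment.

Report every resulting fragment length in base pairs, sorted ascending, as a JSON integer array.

[1,2,2,2,2,4,5,5,6,6,6,7,7,8,8,8,9,9,10,11,12,12,18,19,21]

Scan for sites:
  XjeV ACCGA/4: at [2, 19, 31, 38, 42, 71, 77, 179] ⇒ [6, 23, 35, 42, 46, 75, 81, 183]
  YnoX GGTAG/0: at [47, 55, 64, 83, 91, 112, 117, 160, 165, 185] ⇒ [47, 55, 64, 83, 91, 112, 117, 160, 165, 185]
  OquVI TGAATA/4: at [12, 106, 134, 146, 154, 190] ⇒ [16, 110, 138, 150, 158, 194]

Pooled cuts: [6, 16, 23, 35, 42, 46, 47, 55, 64, 75, 81, 83, 91, 110, 112, 117, 138, 150, 158, 160, 165, 183, 185, 194]

Fragments:
  [0,6): 6 bp
  [6,16): 10 bp
  [16,23): 7 bp
  [23,35): 12 bp
  [35,42): 7 bp
  [42,46): 4 bp
  [46,47): 1 bp
  [47,55): 8 bp
  [55,64): 9 bp
  [64,75): 11 bp
  [75,81): 6 bp
  [81,83): 2 bp
  [83,91): 8 bp
  [91,110): 19 bp
  [110,112): 2 bp
  [112,117): 5 bp
  [117,138): 21 bp
  [138,150): 12 bp
  [150,158): 8 bp
  [158,160): 2 bp
  [160,165): 5 bp
  [165,183): 18 bp
  [183,185): 2 bp
  [185,194): 9 bp
  [194,200): 6 bp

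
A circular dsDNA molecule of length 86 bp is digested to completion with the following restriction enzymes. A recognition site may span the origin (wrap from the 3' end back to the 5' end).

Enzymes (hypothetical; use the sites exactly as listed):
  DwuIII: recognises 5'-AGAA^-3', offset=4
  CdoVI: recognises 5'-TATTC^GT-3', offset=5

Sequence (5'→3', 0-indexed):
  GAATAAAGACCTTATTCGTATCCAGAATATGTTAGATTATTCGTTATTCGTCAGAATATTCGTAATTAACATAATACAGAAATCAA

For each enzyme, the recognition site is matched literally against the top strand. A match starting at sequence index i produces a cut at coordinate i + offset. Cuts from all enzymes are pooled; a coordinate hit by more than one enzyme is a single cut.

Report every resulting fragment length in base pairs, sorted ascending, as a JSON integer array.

Per-enzyme occurrences:
  DwuIII (AGAA, off=4): starts [23, 52, 77, 85] → cuts [3, 27, 56, 81]
  CdoVI (TATTCGT, off=5): starts [12, 37, 44, 56] → cuts [17, 42, 49, 61]

Pooled cuts: [3, 17, 27, 42, 49, 56, 61, 81]

Fragments:
  3→17: 14 bp
  17→27: 10 bp
  27→42: 15 bp
  42→49: 7 bp
  49→56: 7 bp
  56→61: 5 bp
  61→81: 20 bp
  81→3 (wrap): 86-81+3 = 8 bp

[5,7,7,8,10,14,15,20]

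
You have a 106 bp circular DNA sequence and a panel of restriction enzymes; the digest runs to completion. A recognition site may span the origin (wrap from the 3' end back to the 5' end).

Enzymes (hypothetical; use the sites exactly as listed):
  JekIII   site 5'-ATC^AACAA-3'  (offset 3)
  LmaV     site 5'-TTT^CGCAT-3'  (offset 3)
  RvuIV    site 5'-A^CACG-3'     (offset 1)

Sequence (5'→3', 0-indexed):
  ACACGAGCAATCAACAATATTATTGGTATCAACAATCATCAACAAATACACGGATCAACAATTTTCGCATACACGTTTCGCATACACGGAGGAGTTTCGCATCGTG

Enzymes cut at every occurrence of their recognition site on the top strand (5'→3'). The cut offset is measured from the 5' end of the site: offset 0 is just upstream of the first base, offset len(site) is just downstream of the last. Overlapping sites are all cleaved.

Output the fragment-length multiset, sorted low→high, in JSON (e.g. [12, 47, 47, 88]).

Site scan:
  JekIII (ATCAACAA, off=3): starts [9, 27, 37, 53] → cuts [12, 30, 40, 56]
  LmaV (TTTCGCAT, off=3): starts [62, 75, 94] → cuts [65, 78, 97]
  RvuIV (ACACG, off=1): starts [0, 47, 70, 83] → cuts [1, 48, 71, 84]

Pooled cuts: [1, 12, 30, 40, 48, 56, 65, 71, 78, 84, 97]

Fragment lengths:
  1→12: 11 bp
  12→30: 18 bp
  30→40: 10 bp
  40→48: 8 bp
  48→56: 8 bp
  56→65: 9 bp
  65→71: 6 bp
  71→78: 7 bp
  78→84: 6 bp
  84→97: 13 bp
  97→1 (wrap): 106-97+1 = 10 bp

[6,6,7,8,8,9,10,10,11,13,18]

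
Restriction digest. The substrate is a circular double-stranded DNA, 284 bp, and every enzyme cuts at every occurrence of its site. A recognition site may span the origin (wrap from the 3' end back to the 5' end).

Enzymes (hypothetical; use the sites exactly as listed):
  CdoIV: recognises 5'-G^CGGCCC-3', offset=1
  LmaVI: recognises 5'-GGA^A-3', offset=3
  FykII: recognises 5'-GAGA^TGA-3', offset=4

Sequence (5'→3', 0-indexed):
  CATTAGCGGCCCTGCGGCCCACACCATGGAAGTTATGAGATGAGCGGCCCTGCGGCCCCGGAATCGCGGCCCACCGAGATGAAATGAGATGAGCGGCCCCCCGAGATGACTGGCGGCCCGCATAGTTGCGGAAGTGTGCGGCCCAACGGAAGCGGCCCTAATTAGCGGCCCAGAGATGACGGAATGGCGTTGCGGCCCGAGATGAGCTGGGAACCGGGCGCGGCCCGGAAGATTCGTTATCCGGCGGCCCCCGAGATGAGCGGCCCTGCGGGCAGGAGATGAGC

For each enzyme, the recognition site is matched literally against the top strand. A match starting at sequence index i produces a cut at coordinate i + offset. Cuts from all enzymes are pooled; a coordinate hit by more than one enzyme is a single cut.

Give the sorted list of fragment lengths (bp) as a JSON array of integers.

[2,4,4,4,4,6,7,7,8,8,8,9,9,10,10,10,10,10,11,11,12,12,13,13,13,15,16,19,19]

Per-enzyme occurrences:
  CdoIV (GCGGCCC, off=1): starts [5, 13, 43, 51, 65, 92, 112, 137, 151, 164, 191, 219, 243, 259] → cuts [6, 14, 44, 52, 66, 93, 113, 138, 152, 165, 192, 220, 244, 260]
  LmaVI (GGAA, off=3): starts [27, 59, 129, 147, 180, 209, 226] → cuts [30, 62, 132, 150, 183, 212, 229]
  FykII (GAGATGA, off=4): starts [36, 75, 85, 102, 172, 198, 252, 275] → cuts [40, 79, 89, 106, 176, 202, 256, 279]

All cut coordinates (distinct, sorted): [6, 14, 30, 40, 44, 52, 62, 66, 79, 89, 93, 106, 113, 132, 138, 150, 152, 165, 176, 183, 192, 202, 212, 220, 229, 244, 256, 260, 279]

Fragment lengths:
  6→14: 8 bp
  14→30: 16 bp
  30→40: 10 bp
  40→44: 4 bp
  44→52: 8 bp
  52→62: 10 bp
  62→66: 4 bp
  66→79: 13 bp
  79→89: 10 bp
  89→93: 4 bp
  93→106: 13 bp
  106→113: 7 bp
  113→132: 19 bp
  132→138: 6 bp
  138→150: 12 bp
  150→152: 2 bp
  152→165: 13 bp
  165→176: 11 bp
  176→183: 7 bp
  183→192: 9 bp
  192→202: 10 bp
  202→212: 10 bp
  212→220: 8 bp
  220→229: 9 bp
  229→244: 15 bp
  244→256: 12 bp
  256→260: 4 bp
  260→279: 19 bp
  279→6 (wrap): 284-279+6 = 11 bp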